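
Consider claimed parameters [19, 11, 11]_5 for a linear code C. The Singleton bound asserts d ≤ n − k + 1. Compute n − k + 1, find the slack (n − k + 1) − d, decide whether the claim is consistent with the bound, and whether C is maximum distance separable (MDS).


Singleton RHS = n − k + 1 = 9, slack = -2, bound violated (no such code; not MDS).

Singleton bound: d ≤ n − k + 1.
Here n = 19, k = 11, so n − k + 1 = 9.
Given d = 11, check d ≤ 9: NO.
Slack = (n − k + 1) − d = -2.
The slack is negative: d = 11 exceeds n − k + 1 = 9 by 2, so the Singleton bound is violated and no linear [19, 11, 11]_5 code can exist. In particular it is not MDS (MDS requires d = n − k + 1 exactly).
Description: the claimed parameters are [19, 11, 11]_5; such a code would be impossible (violates the Singleton bound).


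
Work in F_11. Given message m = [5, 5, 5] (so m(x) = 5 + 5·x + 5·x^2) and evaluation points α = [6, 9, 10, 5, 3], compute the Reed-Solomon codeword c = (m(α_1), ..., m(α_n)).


c = [6, 4, 5, 1, 10]

Message polynomial: m(x) = 5 + 5·x + 5·x^2 (mod 11).
For each evaluation point α_i, compute m(α_i) mod 11:
  α_1 = 6: Horner steps 5 → 2 → 6, so m(6) = 6.
  α_2 = 9: Horner steps 5 → 6 → 4, so m(9) = 4.
  α_3 = 10: Horner steps 5 → 0 → 5, so m(10) = 5.
  α_4 = 5: Horner steps 5 → 8 → 1, so m(5) = 1.
  α_5 = 3: Horner steps 5 → 9 → 10, so m(3) = 10.
Codeword c = [6, 4, 5, 1, 10] ∈ F_11^5.


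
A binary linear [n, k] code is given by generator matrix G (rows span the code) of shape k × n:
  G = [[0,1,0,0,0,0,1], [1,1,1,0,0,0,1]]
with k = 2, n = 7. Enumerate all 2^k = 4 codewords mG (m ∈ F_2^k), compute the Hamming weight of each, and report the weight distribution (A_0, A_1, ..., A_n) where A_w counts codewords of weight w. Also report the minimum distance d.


Weight distribution: A_0 = 1, A_2 = 2, A_4 = 1. Minimum distance d = 2.

Enumerate all 2^2 = 4 messages m ∈ F_2^2.
For each, compute codeword c = mG in F_2^7, then tally its weight.
  m = 00 → c = 0000000, weight = 0.
  m = 10 → c = 0100001, weight = 2.
  m = 01 → c = 1110001, weight = 4.
  m = 11 → c = 1010000, weight = 2.
Tally weights:
  weight 0: 1 codewords.
  weight 2: 2 codewords.
  weight 4: 1 codewords.
Minimum distance d = smallest w > 0 with A_w > 0 = 2.
Sanity: Σ A_w = 4 = 2^2 = 4 ✓.


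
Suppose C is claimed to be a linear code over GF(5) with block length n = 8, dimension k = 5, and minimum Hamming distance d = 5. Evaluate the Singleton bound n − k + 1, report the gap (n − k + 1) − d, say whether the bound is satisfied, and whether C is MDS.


Singleton RHS = n − k + 1 = 4, slack = -1, bound violated (no such code; not MDS).

Singleton bound: d ≤ n − k + 1.
Here n = 8, k = 5, so n − k + 1 = 4.
Given d = 5, check d ≤ 4: NO.
Slack = (n − k + 1) − d = -1.
The slack is negative: d = 5 exceeds n − k + 1 = 4 by 1, so the Singleton bound is violated and no linear [8, 5, 5]_5 code can exist. In particular it is not MDS (MDS requires d = n − k + 1 exactly).
Description: the claimed parameters are [8, 5, 5]_5; such a code would be impossible (violates the Singleton bound).


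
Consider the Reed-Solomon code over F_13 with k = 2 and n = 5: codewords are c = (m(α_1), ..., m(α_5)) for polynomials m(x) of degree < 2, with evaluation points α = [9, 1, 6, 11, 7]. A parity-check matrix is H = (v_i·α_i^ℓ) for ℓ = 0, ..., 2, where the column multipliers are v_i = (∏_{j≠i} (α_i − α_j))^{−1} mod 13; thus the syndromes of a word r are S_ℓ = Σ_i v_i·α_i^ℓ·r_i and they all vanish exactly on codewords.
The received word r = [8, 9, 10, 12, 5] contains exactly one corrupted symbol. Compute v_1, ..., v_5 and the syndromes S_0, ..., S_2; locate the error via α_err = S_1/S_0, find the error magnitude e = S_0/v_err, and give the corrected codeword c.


S = (4, 5, 3), error at position 4, error magnitude e = 1, c = [8, 9, 10, 11, 5].

Step 1: column multipliers v_i = (∏_{j≠i}(α_i − α_j))^{−1} mod 13.
  i = 1 (α = 9): (9−1)(9−6)(9−11)(9−7) = 8·3·(−2)·2 = −96 ≡ 8, so v_1 = 8^{−1} = 5 (mod 13).
  i = 2 (α = 1): (1−9)(1−6)(1−11)(1−7) = (−8)·(−5)·(−10)·(−6) = 2400 ≡ 8, so v_2 = 8^{−1} = 5 (mod 13).
  i = 3 (α = 6): (6−9)(6−1)(6−11)(6−7) = (−3)·5·(−5)·(−1) = −75 ≡ 3, so v_3 = 3^{−1} = 9 (mod 13).
  i = 4 (α = 11): (11−9)(11−1)(11−6)(11−7) = 2·10·5·4 = 400 ≡ 10, so v_4 = 10^{−1} = 4 (mod 13).
  i = 5 (α = 7): (7−9)(7−1)(7−6)(7−11) = (−2)·6·1·(−4) = 48 ≡ 9, so v_5 = 9^{−1} = 3 (mod 13).
  v = [5, 5, 9, 4, 3].
Step 2: syndromes of r = [8, 9, 10, 12, 5] (all sums mod 13).
  S_0 = Σ v_i r_i = 5·8 + 5·9 + 9·10 + 4·12 + 3·5 = 238 ≡ 4.
  S_1 = Σ v_i α_i r_i = 5·9·8 + 5·1·9 + 9·6·10 + 4·11·12 + 3·7·5 = 1578 ≡ 5.
  α_i^2 mod 13 = [3, 1, 10, 4, 10].
  S_2 = Σ v_i α_i^2 r_i = 5·3·8 + 5·1·9 + 9·10·10 + 4·4·12 + 3·10·5 = 1407 ≡ 3.
  S = (4, 5, 3) ≠ 0, so r is not a codeword (an error is present).
Step 3: locate the error. For a single error e at position i, S_ℓ = v_i·e·α_i^ℓ, so α_err = S_1/S_0.
  S_0^{−1} = 4^{−1} = 10 (mod 13), so α_err = 5·10 = 50 ≡ 11 = α_4. Error position i = 4.
  Consistency check: S_2/S_1 = 3·8 = 24 ≡ 11 = α_err ✓ (single-error assumption holds).
Step 4: error magnitude e = S_0/v_4 = S_0·∏_{j≠4}(α_4 − α_j) = 4·10 = 40 ≡ 1 (mod 13).
Step 5: correct position 4: c_4 = r_4 − e = 12 − 1 ≡ 11 (mod 13). Hence c = [8, 9, 10, 11, 5].
  Check: interpolating c through the α_i gives m(x) = 1 + 8·x (degree < 2) with m(α_i) = c_i for every i, so c is indeed a codeword.


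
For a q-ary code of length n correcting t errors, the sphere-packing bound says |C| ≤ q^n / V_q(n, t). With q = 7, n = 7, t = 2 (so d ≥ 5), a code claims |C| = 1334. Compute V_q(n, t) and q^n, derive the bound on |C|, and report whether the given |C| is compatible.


V_q(n, t) = 799, q^n = 823543, Hamming bound = 1030, |C| = 1334 > bound (violated).

Step 1: Compute V_q(n, t) = Σ_{j=0}^2 C(n, j) (q−1)^j.
  j = 0: C(7,0)·(6)^0 = 1·1 = 1.
  j = 1: C(7,1)·(6)^1 = 7·6 = 42.
  j = 2: C(7,2)·(6)^2 = 21·36 = 756.
  V_q(n, t) = 1 + 42 + 756 = 799.
Step 2: q^n = 7^7 = 823543.
Step 3: Hamming bound ⌊q^n / V_q(n,t)⌋ = ⌊823543/799⌋ = 1030.
Step 4: Compare |C| = 1334 to 1030: violated.
The claimed |C| lies above the Hamming bound, so no 7-ary code of length 7 with d ≥ 5 can have 1334 codewords.


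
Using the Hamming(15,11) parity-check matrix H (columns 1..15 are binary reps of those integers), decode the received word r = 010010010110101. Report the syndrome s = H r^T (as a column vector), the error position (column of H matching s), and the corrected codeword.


s = (1, 1, 0, 0)^T, error position = 12, corrected codeword c = 010010010111101

Compute s = H r^T mod 2 one row at a time:
  s_1 = 1 + 0 + 1 + 1 + 0 + 1 + 0 + 1 = 5 ≡ 1 (mod 2).
  s_2 = 0 + 1 + 0 + 0 + 0 + 1 + 0 + 1 = 3 ≡ 1 (mod 2).
  s_3 = 1 + 0 + 0 + 0 + 1 + 1 + 0 + 1 = 4 ≡ 0 (mod 2).
  s_4 = 0 + 0 + 1 + 0 + 0 + 1 + 1 + 1 = 4 ≡ 0 (mod 2).
s = (1, 1, 0, 0)^T — this equals column 12 of H (binary 1100), so error is at position 12.
Correct: flip bit 12 of r = 010010010110101 to get c = 010010010111101.


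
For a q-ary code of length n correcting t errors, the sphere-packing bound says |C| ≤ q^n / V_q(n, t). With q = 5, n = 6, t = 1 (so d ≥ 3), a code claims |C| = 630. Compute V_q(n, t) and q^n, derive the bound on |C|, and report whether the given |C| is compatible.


V_q(n, t) = 25, q^n = 15625, Hamming bound = 625, |C| = 630 > bound (violated).

Step 1: Compute V_q(n, t) = Σ_{j=0}^1 C(n, j) (q−1)^j.
  j = 0: C(6,0)·(4)^0 = 1·1 = 1.
  j = 1: C(6,1)·(4)^1 = 6·4 = 24.
  V_q(n, t) = 1 + 24 = 25.
Step 2: q^n = 5^6 = 15625.
Step 3: Hamming bound ⌊q^n / V_q(n,t)⌋ = ⌊15625/25⌋ = 625.
Step 4: Compare |C| = 630 to 625: violated.
The claimed |C| lies above the Hamming bound, so no 5-ary code of length 6 with d ≥ 3 can have 630 codewords.


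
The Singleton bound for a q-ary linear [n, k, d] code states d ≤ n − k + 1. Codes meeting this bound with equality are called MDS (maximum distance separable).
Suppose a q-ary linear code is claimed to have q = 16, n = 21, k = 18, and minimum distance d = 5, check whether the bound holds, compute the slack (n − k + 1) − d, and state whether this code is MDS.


Singleton RHS = n − k + 1 = 4, slack = -1, bound violated (no such code; not MDS).

Singleton bound: d ≤ n − k + 1.
Here n = 21, k = 18, so n − k + 1 = 4.
Given d = 5, check d ≤ 4: NO.
Slack = (n − k + 1) − d = -1.
The slack is negative: d = 5 exceeds n − k + 1 = 4 by 1, so the Singleton bound is violated and no linear [21, 18, 5]_16 code can exist. In particular it is not MDS (MDS requires d = n − k + 1 exactly).
Description: the claimed parameters are [21, 18, 5]_16; such a code would be impossible (violates the Singleton bound).


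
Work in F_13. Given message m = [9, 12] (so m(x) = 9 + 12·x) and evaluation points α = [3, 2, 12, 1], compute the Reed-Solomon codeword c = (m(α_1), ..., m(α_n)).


c = [6, 7, 10, 8]

Message polynomial: m(x) = 9 + 12·x (mod 13).
For each evaluation point α_i, compute m(α_i) mod 13:
  α_1 = 3: Horner steps 12 → 6, so m(3) = 6.
  α_2 = 2: Horner steps 12 → 7, so m(2) = 7.
  α_3 = 12: Horner steps 12 → 10, so m(12) = 10.
  α_4 = 1: Horner steps 12 → 8, so m(1) = 8.
Codeword c = [6, 7, 10, 8] ∈ F_13^4.


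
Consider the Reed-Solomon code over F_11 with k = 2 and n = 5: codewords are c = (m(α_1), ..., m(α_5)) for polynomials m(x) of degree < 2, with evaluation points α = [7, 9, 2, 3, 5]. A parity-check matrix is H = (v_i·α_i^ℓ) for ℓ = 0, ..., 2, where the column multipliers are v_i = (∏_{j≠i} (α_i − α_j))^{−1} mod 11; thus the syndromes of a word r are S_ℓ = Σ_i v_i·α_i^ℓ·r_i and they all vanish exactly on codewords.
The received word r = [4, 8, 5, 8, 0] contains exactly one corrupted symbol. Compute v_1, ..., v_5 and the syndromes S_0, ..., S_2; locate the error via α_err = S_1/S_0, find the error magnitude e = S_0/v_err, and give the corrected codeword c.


S = (8, 2, 6), error at position 4, error magnitude e = 1, c = [4, 8, 5, 7, 0].

Step 1: column multipliers v_i = (∏_{j≠i}(α_i − α_j))^{−1} mod 11.
  i = 1 (α = 7): (7−9)(7−2)(7−3)(7−5) = (−2)·5·4·2 = −80 ≡ 8, so v_1 = 8^{−1} = 7 (mod 11).
  i = 2 (α = 9): (9−7)(9−2)(9−3)(9−5) = 2·7·6·4 = 336 ≡ 6, so v_2 = 6^{−1} = 2 (mod 11).
  i = 3 (α = 2): (2−7)(2−9)(2−3)(2−5) = (−5)·(−7)·(−1)·(−3) = 105 ≡ 6, so v_3 = 6^{−1} = 2 (mod 11).
  i = 4 (α = 3): (3−7)(3−9)(3−2)(3−5) = (−4)·(−6)·1·(−2) = −48 ≡ 7, so v_4 = 7^{−1} = 8 (mod 11).
  i = 5 (α = 5): (5−7)(5−9)(5−2)(5−3) = (−2)·(−4)·3·2 = 48 ≡ 4, so v_5 = 4^{−1} = 3 (mod 11).
  v = [7, 2, 2, 8, 3].
Step 2: syndromes of r = [4, 8, 5, 8, 0] (all sums mod 11).
  S_0 = Σ v_i r_i = 7·4 + 2·8 + 2·5 + 8·8 + 3·0 = 118 ≡ 8.
  S_1 = Σ v_i α_i r_i = 7·7·4 + 2·9·8 + 2·2·5 + 8·3·8 + 3·5·0 = 552 ≡ 2.
  α_i^2 mod 11 = [5, 4, 4, 9, 3].
  S_2 = Σ v_i α_i^2 r_i = 7·5·4 + 2·4·8 + 2·4·5 + 8·9·8 + 3·3·0 = 820 ≡ 6.
  S = (8, 2, 6) ≠ 0, so r is not a codeword (an error is present).
Step 3: locate the error. For a single error e at position i, S_ℓ = v_i·e·α_i^ℓ, so α_err = S_1/S_0.
  S_0^{−1} = 8^{−1} = 7 (mod 11), so α_err = 2·7 = 14 ≡ 3 = α_4. Error position i = 4.
  Consistency check: S_2/S_1 = 6·6 = 36 ≡ 3 = α_err ✓ (single-error assumption holds).
Step 4: error magnitude e = S_0/v_4 = S_0·∏_{j≠4}(α_4 − α_j) = 8·7 = 56 ≡ 1 (mod 11).
Step 5: correct position 4: c_4 = r_4 − e = 8 − 1 ≡ 7 (mod 11). Hence c = [4, 8, 5, 7, 0].
  Check: interpolating c through the α_i gives m(x) = 1 + 2·x (degree < 2) with m(α_i) = c_i for every i, so c is indeed a codeword.


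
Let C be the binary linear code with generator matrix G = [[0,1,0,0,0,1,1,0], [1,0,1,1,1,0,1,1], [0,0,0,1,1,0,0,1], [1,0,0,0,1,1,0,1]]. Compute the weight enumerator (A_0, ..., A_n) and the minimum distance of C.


Weight distribution: A_0 = 1, A_3 = 5, A_4 = 5, A_5 = 2, A_6 = 2, A_7 = 1. Minimum distance d = 3.

Enumerate all 2^4 = 16 messages m ∈ F_2^4.
For each, compute codeword c = mG in F_2^8, then tally its weight.
  m = 0000 → c = 00000000, weight = 0.
  m = 1000 → c = 01000110, weight = 3.
  m = 0100 → c = 10111011, weight = 6.
  m = 1100 → c = 11111101, weight = 7.
  m = 0010 → c = 00011001, weight = 3.
  m = 1010 → c = 01011111, weight = 6.
  m = 0110 → c = 10100010, weight = 3.
  m = 1110 → c = 11100100, weight = 4.
  m = 0001 → c = 10001101, weight = 4.
  m = 1001 → c = 11001011, weight = 5.
  m = 0101 → c = 00110110, weight = 4.
  m = 1101 → c = 01110000, weight = 3.
  m = 0011 → c = 10010100, weight = 3.
  m = 1011 → c = 11010010, weight = 4.
  m = 0111 → c = 00101111, weight = 5.
  m = 1111 → c = 01101001, weight = 4.
Tally weights:
  weight 0: 1 codewords.
  weight 3: 5 codewords.
  weight 4: 5 codewords.
  weight 5: 2 codewords.
  weight 6: 2 codewords.
  weight 7: 1 codewords.
Minimum distance d = smallest w > 0 with A_w > 0 = 3.
Sanity: Σ A_w = 16 = 2^4 = 16 ✓.


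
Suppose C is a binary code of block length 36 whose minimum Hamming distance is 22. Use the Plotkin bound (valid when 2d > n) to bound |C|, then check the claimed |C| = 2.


Plotkin bound M ≤ 4; given |C| = 2 ≤ bound (satisfied).

Check applicability: 2d = 44, n = 36.
2d − n = 8 > 0, so Plotkin applies.
Compute d/(2d−n) = 22/8 ≈ 2.7500.
⌊d/(2d−n)⌋ = 2.
Plotkin bound: M ≤ 2·2 = 4.
Given |C| = 2, check: satisfied.
This |C| is below the Plotkin bound.


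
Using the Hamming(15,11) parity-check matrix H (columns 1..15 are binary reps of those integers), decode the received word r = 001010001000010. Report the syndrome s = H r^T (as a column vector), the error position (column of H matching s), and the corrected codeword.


s = (0, 0, 0, 1)^T, error position = 1, corrected codeword c = 101010001000010

Compute s = H r^T mod 2 one row at a time:
  s_1 = 0 + 1 + 0 + 0 + 0 + 0 + 1 + 0 = 2 ≡ 0 (mod 2).
  s_2 = 0 + 1 + 0 + 0 + 0 + 0 + 1 + 0 = 2 ≡ 0 (mod 2).
  s_3 = 0 + 1 + 0 + 0 + 0 + 0 + 1 + 0 = 2 ≡ 0 (mod 2).
  s_4 = 0 + 1 + 1 + 0 + 1 + 0 + 0 + 0 = 3 ≡ 1 (mod 2).
s = (0, 0, 0, 1)^T — this equals column 1 of H (binary 0001), so error is at position 1.
Correct: flip bit 1 of r = 001010001000010 to get c = 101010001000010.


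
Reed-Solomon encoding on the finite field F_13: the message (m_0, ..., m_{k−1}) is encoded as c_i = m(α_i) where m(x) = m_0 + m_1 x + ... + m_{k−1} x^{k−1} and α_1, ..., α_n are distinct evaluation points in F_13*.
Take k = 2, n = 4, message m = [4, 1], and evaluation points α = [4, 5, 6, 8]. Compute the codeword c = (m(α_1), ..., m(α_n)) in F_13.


c = [8, 9, 10, 12]

Message polynomial: m(x) = 4 + 1·x (mod 13).
For each evaluation point α_i, compute m(α_i) mod 13:
  α_1 = 4: Horner steps 1 → 8, so m(4) = 8.
  α_2 = 5: Horner steps 1 → 9, so m(5) = 9.
  α_3 = 6: Horner steps 1 → 10, so m(6) = 10.
  α_4 = 8: Horner steps 1 → 12, so m(8) = 12.
Codeword c = [8, 9, 10, 12] ∈ F_13^4.


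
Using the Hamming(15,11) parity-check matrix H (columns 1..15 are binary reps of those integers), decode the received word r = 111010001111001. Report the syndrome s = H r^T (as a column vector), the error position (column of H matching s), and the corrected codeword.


s = (1, 1, 1, 0)^T, error position = 14, corrected codeword c = 111010001111011

Compute s = H r^T mod 2 one row at a time:
  s_1 = 0 + 1 + 1 + 1 + 1 + 0 + 0 + 1 = 5 ≡ 1 (mod 2).
  s_2 = 0 + 1 + 0 + 0 + 1 + 0 + 0 + 1 = 3 ≡ 1 (mod 2).
  s_3 = 1 + 1 + 0 + 0 + 1 + 1 + 0 + 1 = 5 ≡ 1 (mod 2).
  s_4 = 1 + 1 + 1 + 0 + 1 + 1 + 0 + 1 = 6 ≡ 0 (mod 2).
s = (1, 1, 1, 0)^T — this equals column 14 of H (binary 1110), so error is at position 14.
Correct: flip bit 14 of r = 111010001111001 to get c = 111010001111011.


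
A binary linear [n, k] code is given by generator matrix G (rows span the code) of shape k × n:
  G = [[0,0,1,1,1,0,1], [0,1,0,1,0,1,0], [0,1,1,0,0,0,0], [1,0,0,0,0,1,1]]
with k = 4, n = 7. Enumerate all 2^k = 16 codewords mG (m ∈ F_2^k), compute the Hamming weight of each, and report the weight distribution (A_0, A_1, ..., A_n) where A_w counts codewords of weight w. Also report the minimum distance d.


Weight distribution: A_0 = 1, A_2 = 2, A_3 = 4, A_4 = 5, A_5 = 4. Minimum distance d = 2.

Enumerate all 2^4 = 16 messages m ∈ F_2^4.
For each, compute codeword c = mG in F_2^7, then tally its weight.
  m = 0000 → c = 0000000, weight = 0.
  m = 1000 → c = 0011101, weight = 4.
  m = 0100 → c = 0101010, weight = 3.
  m = 1100 → c = 0110111, weight = 5.
  m = 0010 → c = 0110000, weight = 2.
  m = 1010 → c = 0101101, weight = 4.
  m = 0110 → c = 0011010, weight = 3.
  m = 1110 → c = 0000111, weight = 3.
  m = 0001 → c = 1000011, weight = 3.
  m = 1001 → c = 1011110, weight = 5.
  m = 0101 → c = 1101001, weight = 4.
  m = 1101 → c = 1110100, weight = 4.
  m = 0011 → c = 1110011, weight = 5.
  m = 1011 → c = 1101110, weight = 5.
  m = 0111 → c = 1011001, weight = 4.
  m = 1111 → c = 1000100, weight = 2.
Tally weights:
  weight 0: 1 codewords.
  weight 2: 2 codewords.
  weight 3: 4 codewords.
  weight 4: 5 codewords.
  weight 5: 4 codewords.
Minimum distance d = smallest w > 0 with A_w > 0 = 2.
Sanity: Σ A_w = 16 = 2^4 = 16 ✓.


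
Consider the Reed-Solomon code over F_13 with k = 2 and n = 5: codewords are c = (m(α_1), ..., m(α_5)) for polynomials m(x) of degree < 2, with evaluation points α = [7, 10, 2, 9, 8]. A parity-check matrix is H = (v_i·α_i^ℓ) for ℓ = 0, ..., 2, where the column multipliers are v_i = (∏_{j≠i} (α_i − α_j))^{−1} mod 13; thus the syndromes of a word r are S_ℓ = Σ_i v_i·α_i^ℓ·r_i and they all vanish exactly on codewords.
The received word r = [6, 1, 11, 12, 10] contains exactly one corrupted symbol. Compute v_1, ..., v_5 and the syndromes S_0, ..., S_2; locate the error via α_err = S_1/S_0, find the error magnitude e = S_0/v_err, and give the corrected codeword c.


S = (7, 10, 5), error at position 1, error magnitude e = 11, c = [8, 1, 11, 12, 10].

Step 1: column multipliers v_i = (∏_{j≠i}(α_i − α_j))^{−1} mod 13.
  i = 1 (α = 7): (7−10)(7−2)(7−9)(7−8) = (−3)·5·(−2)·(−1) = −30 ≡ 9, so v_1 = 9^{−1} = 3 (mod 13).
  i = 2 (α = 10): (10−7)(10−2)(10−9)(10−8) = 3·8·1·2 = 48 ≡ 9, so v_2 = 9^{−1} = 3 (mod 13).
  i = 3 (α = 2): (2−7)(2−10)(2−9)(2−8) = (−5)·(−8)·(−7)·(−6) = 1680 ≡ 3, so v_3 = 3^{−1} = 9 (mod 13).
  i = 4 (α = 9): (9−7)(9−10)(9−2)(9−8) = 2·(−1)·7·1 = −14 ≡ 12, so v_4 = 12^{−1} = 12 (mod 13).
  i = 5 (α = 8): (8−7)(8−10)(8−2)(8−9) = 1·(−2)·6·(−1) = 12 ≡ 12, so v_5 = 12^{−1} = 12 (mod 13).
  v = [3, 3, 9, 12, 12].
Step 2: syndromes of r = [6, 1, 11, 12, 10] (all sums mod 13).
  S_0 = Σ v_i r_i = 3·6 + 3·1 + 9·11 + 12·12 + 12·10 = 384 ≡ 7.
  S_1 = Σ v_i α_i r_i = 3·7·6 + 3·10·1 + 9·2·11 + 12·9·12 + 12·8·10 = 2610 ≡ 10.
  α_i^2 mod 13 = [10, 9, 4, 3, 12].
  S_2 = Σ v_i α_i^2 r_i = 3·10·6 + 3·9·1 + 9·4·11 + 12·3·12 + 12·12·10 = 2475 ≡ 5.
  S = (7, 10, 5) ≠ 0, so r is not a codeword (an error is present).
Step 3: locate the error. For a single error e at position i, S_ℓ = v_i·e·α_i^ℓ, so α_err = S_1/S_0.
  S_0^{−1} = 7^{−1} = 2 (mod 13), so α_err = 10·2 = 20 ≡ 7 = α_1. Error position i = 1.
  Consistency check: S_2/S_1 = 5·4 = 20 ≡ 7 = α_err ✓ (single-error assumption holds).
Step 4: error magnitude e = S_0/v_1 = S_0·∏_{j≠1}(α_1 − α_j) = 7·9 = 63 ≡ 11 (mod 13).
Step 5: correct position 1: c_1 = r_1 − e = 6 − 11 ≡ 8 (mod 13). Hence c = [8, 1, 11, 12, 10].
  Check: interpolating c through the α_i gives m(x) = 7 + 2·x (degree < 2) with m(α_i) = c_i for every i, so c is indeed a codeword.


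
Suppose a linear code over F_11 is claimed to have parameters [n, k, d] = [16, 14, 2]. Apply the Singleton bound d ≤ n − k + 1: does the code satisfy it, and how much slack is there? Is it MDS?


Singleton RHS = n − k + 1 = 3, slack = 1, bound satisfied, not MDS.

Singleton bound: d ≤ n − k + 1.
Here n = 16, k = 14, so n − k + 1 = 3.
Given d = 2, check d ≤ 3: YES.
Slack = (n − k + 1) − d = 1.
The code is NOT MDS (slack = 1 > 0).
Description: the claimed parameters are [16, 14, 2]_11; such a code would be non-MDS.


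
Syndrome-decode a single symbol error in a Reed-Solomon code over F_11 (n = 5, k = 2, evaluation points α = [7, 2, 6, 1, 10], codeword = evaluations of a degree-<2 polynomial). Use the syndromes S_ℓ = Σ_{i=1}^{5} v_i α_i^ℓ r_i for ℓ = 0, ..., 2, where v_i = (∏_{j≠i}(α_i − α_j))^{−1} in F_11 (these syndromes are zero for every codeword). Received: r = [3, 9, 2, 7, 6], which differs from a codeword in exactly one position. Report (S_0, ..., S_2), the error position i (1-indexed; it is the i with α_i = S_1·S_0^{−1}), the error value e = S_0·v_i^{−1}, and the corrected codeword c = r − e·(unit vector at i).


S = (9, 9, 9), error at position 4, error magnitude e = 10, c = [3, 9, 2, 8, 6].

Step 1: column multipliers v_i = (∏_{j≠i}(α_i − α_j))^{−1} mod 11.
  i = 1 (α = 7): (7−2)(7−6)(7−1)(7−10) = 5·1·6·(−3) = −90 ≡ 9, so v_1 = 9^{−1} = 5 (mod 11).
  i = 2 (α = 2): (2−7)(2−6)(2−1)(2−10) = (−5)·(−4)·1·(−8) = −160 ≡ 5, so v_2 = 5^{−1} = 9 (mod 11).
  i = 3 (α = 6): (6−7)(6−2)(6−1)(6−10) = (−1)·4·5·(−4) = 80 ≡ 3, so v_3 = 3^{−1} = 4 (mod 11).
  i = 4 (α = 1): (1−7)(1−2)(1−6)(1−10) = (−6)·(−1)·(−5)·(−9) = 270 ≡ 6, so v_4 = 6^{−1} = 2 (mod 11).
  i = 5 (α = 10): (10−7)(10−2)(10−6)(10−1) = 3·8·4·9 = 864 ≡ 6, so v_5 = 6^{−1} = 2 (mod 11).
  v = [5, 9, 4, 2, 2].
Step 2: syndromes of r = [3, 9, 2, 7, 6] (all sums mod 11).
  S_0 = Σ v_i r_i = 5·3 + 9·9 + 4·2 + 2·7 + 2·6 = 130 ≡ 9.
  S_1 = Σ v_i α_i r_i = 5·7·3 + 9·2·9 + 4·6·2 + 2·1·7 + 2·10·6 = 449 ≡ 9.
  α_i^2 mod 11 = [5, 4, 3, 1, 1].
  S_2 = Σ v_i α_i^2 r_i = 5·5·3 + 9·4·9 + 4·3·2 + 2·1·7 + 2·1·6 = 449 ≡ 9.
  S = (9, 9, 9) ≠ 0, so r is not a codeword (an error is present).
Step 3: locate the error. For a single error e at position i, S_ℓ = v_i·e·α_i^ℓ, so α_err = S_1/S_0.
  S_0^{−1} = 9^{−1} = 5 (mod 11), so α_err = 9·5 = 45 ≡ 1 = α_4. Error position i = 4.
  Consistency check: S_2/S_1 = 9·5 = 45 ≡ 1 = α_err ✓ (single-error assumption holds).
Step 4: error magnitude e = S_0/v_4 = S_0·∏_{j≠4}(α_4 − α_j) = 9·6 = 54 ≡ 10 (mod 11).
Step 5: correct position 4: c_4 = r_4 − e = 7 − 10 ≡ 8 (mod 11). Hence c = [3, 9, 2, 8, 6].
  Check: interpolating c through the α_i gives m(x) = 7 + 1·x (degree < 2) with m(α_i) = c_i for every i, so c is indeed a codeword.


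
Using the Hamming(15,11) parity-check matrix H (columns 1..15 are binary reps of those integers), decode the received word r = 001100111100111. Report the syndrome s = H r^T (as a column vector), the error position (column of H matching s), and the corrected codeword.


s = (0, 1, 1, 1)^T, error position = 7, corrected codeword c = 001100011100111

Compute s = H r^T mod 2 one row at a time:
  s_1 = 1 + 1 + 1 + 0 + 0 + 1 + 1 + 1 = 6 ≡ 0 (mod 2).
  s_2 = 1 + 0 + 0 + 1 + 0 + 1 + 1 + 1 = 5 ≡ 1 (mod 2).
  s_3 = 0 + 1 + 0 + 1 + 1 + 0 + 1 + 1 = 5 ≡ 1 (mod 2).
  s_4 = 0 + 1 + 0 + 1 + 1 + 0 + 1 + 1 = 5 ≡ 1 (mod 2).
s = (0, 1, 1, 1)^T — this equals column 7 of H (binary 0111), so error is at position 7.
Correct: flip bit 7 of r = 001100111100111 to get c = 001100011100111.


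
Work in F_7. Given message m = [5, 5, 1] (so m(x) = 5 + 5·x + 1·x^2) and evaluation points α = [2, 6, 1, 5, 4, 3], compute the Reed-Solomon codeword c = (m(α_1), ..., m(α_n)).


c = [5, 1, 4, 6, 6, 1]

Message polynomial: m(x) = 5 + 5·x + 1·x^2 (mod 7).
For each evaluation point α_i, compute m(α_i) mod 7:
  α_1 = 2: Horner steps 1 → 0 → 5, so m(2) = 5.
  α_2 = 6: Horner steps 1 → 4 → 1, so m(6) = 1.
  α_3 = 1: Horner steps 1 → 6 → 4, so m(1) = 4.
  α_4 = 5: Horner steps 1 → 3 → 6, so m(5) = 6.
  α_5 = 4: Horner steps 1 → 2 → 6, so m(4) = 6.
  α_6 = 3: Horner steps 1 → 1 → 1, so m(3) = 1.
Codeword c = [5, 1, 4, 6, 6, 1] ∈ F_7^6.


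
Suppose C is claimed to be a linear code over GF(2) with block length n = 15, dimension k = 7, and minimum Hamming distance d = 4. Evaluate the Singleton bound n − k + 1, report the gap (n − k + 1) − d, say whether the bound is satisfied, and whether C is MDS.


Singleton RHS = n − k + 1 = 9, slack = 5, bound satisfied, not MDS.

Singleton bound: d ≤ n − k + 1.
Here n = 15, k = 7, so n − k + 1 = 9.
Given d = 4, check d ≤ 9: YES.
Slack = (n − k + 1) − d = 5.
The code is NOT MDS (slack = 5 > 0).
Description: the claimed parameters are [15, 7, 4]_2; such a code would be non-MDS.


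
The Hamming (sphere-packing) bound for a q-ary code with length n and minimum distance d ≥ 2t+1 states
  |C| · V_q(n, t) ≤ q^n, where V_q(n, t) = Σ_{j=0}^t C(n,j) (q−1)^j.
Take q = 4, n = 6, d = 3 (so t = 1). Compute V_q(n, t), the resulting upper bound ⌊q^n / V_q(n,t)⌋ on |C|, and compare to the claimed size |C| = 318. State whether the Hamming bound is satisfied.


V_q(n, t) = 19, q^n = 4096, Hamming bound = 215, |C| = 318 > bound (violated).

Step 1: Compute V_q(n, t) = Σ_{j=0}^1 C(n, j) (q−1)^j.
  j = 0: C(6,0)·(3)^0 = 1·1 = 1.
  j = 1: C(6,1)·(3)^1 = 6·3 = 18.
  V_q(n, t) = 1 + 18 = 19.
Step 2: q^n = 4^6 = 4096.
Step 3: Hamming bound ⌊q^n / V_q(n,t)⌋ = ⌊4096/19⌋ = 215.
Step 4: Compare |C| = 318 to 215: violated.
The claimed |C| lies above the Hamming bound, so no 4-ary code of length 6 with d ≥ 3 can have 318 codewords.


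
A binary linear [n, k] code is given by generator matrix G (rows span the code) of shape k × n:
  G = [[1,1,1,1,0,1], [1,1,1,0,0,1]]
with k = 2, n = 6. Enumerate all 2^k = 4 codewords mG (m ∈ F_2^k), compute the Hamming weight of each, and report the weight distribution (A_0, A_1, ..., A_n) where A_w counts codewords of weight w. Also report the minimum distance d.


Weight distribution: A_0 = 1, A_1 = 1, A_4 = 1, A_5 = 1. Minimum distance d = 1.

Enumerate all 2^2 = 4 messages m ∈ F_2^2.
For each, compute codeword c = mG in F_2^6, then tally its weight.
  m = 00 → c = 000000, weight = 0.
  m = 10 → c = 111101, weight = 5.
  m = 01 → c = 111001, weight = 4.
  m = 11 → c = 000100, weight = 1.
Tally weights:
  weight 0: 1 codewords.
  weight 1: 1 codewords.
  weight 4: 1 codewords.
  weight 5: 1 codewords.
Minimum distance d = smallest w > 0 with A_w > 0 = 1.
Sanity: Σ A_w = 4 = 2^2 = 4 ✓.


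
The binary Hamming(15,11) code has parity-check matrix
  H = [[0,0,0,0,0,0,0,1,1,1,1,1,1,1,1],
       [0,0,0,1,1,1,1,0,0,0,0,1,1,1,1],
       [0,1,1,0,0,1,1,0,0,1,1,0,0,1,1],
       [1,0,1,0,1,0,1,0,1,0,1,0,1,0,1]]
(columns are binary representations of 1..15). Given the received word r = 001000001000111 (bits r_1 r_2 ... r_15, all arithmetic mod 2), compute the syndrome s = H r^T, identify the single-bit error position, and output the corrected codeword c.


s = (0, 1, 1, 0)^T, error position = 6, corrected codeword c = 001001001000111

Compute s = H r^T mod 2 one row at a time:
  s_1 = 0 + 1 + 0 + 0 + 0 + 1 + 1 + 1 = 4 ≡ 0 (mod 2).
  s_2 = 0 + 0 + 0 + 0 + 0 + 1 + 1 + 1 = 3 ≡ 1 (mod 2).
  s_3 = 0 + 1 + 0 + 0 + 0 + 0 + 1 + 1 = 3 ≡ 1 (mod 2).
  s_4 = 0 + 1 + 0 + 0 + 1 + 0 + 1 + 1 = 4 ≡ 0 (mod 2).
s = (0, 1, 1, 0)^T — this equals column 6 of H (binary 0110), so error is at position 6.
Correct: flip bit 6 of r = 001000001000111 to get c = 001001001000111.


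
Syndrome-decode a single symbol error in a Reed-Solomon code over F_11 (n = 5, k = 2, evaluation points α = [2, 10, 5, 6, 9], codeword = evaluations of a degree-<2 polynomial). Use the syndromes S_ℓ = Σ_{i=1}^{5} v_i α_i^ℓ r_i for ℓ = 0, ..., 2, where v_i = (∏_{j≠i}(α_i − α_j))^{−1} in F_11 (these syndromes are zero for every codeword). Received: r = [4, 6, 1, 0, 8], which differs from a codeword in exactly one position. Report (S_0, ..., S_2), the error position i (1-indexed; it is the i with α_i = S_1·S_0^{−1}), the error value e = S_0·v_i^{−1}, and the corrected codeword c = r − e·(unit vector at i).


S = (9, 2, 9), error at position 2, error magnitude e = 10, c = [4, 7, 1, 0, 8].

Step 1: column multipliers v_i = (∏_{j≠i}(α_i − α_j))^{−1} mod 11.
  i = 1 (α = 2): (2−10)(2−5)(2−6)(2−9) = (−8)·(−3)·(−4)·(−7) = 672 ≡ 1, so v_1 = 1^{−1} = 1 (mod 11).
  i = 2 (α = 10): (10−2)(10−5)(10−6)(10−9) = 8·5·4·1 = 160 ≡ 6, so v_2 = 6^{−1} = 2 (mod 11).
  i = 3 (α = 5): (5−2)(5−10)(5−6)(5−9) = 3·(−5)·(−1)·(−4) = −60 ≡ 6, so v_3 = 6^{−1} = 2 (mod 11).
  i = 4 (α = 6): (6−2)(6−10)(6−5)(6−9) = 4·(−4)·1·(−3) = 48 ≡ 4, so v_4 = 4^{−1} = 3 (mod 11).
  i = 5 (α = 9): (9−2)(9−10)(9−5)(9−6) = 7·(−1)·4·3 = −84 ≡ 4, so v_5 = 4^{−1} = 3 (mod 11).
  v = [1, 2, 2, 3, 3].
Step 2: syndromes of r = [4, 6, 1, 0, 8] (all sums mod 11).
  S_0 = Σ v_i r_i = 1·4 + 2·6 + 2·1 + 3·0 + 3·8 = 42 ≡ 9.
  S_1 = Σ v_i α_i r_i = 1·2·4 + 2·10·6 + 2·5·1 + 3·6·0 + 3·9·8 = 354 ≡ 2.
  α_i^2 mod 11 = [4, 1, 3, 3, 4].
  S_2 = Σ v_i α_i^2 r_i = 1·4·4 + 2·1·6 + 2·3·1 + 3·3·0 + 3·4·8 = 130 ≡ 9.
  S = (9, 2, 9) ≠ 0, so r is not a codeword (an error is present).
Step 3: locate the error. For a single error e at position i, S_ℓ = v_i·e·α_i^ℓ, so α_err = S_1/S_0.
  S_0^{−1} = 9^{−1} = 5 (mod 11), so α_err = 2·5 = 10 ≡ 10 = α_2. Error position i = 2.
  Consistency check: S_2/S_1 = 9·6 = 54 ≡ 10 = α_err ✓ (single-error assumption holds).
Step 4: error magnitude e = S_0/v_2 = S_0·∏_{j≠2}(α_2 − α_j) = 9·6 = 54 ≡ 10 (mod 11).
Step 5: correct position 2: c_2 = r_2 − e = 6 − 10 ≡ 7 (mod 11). Hence c = [4, 7, 1, 0, 8].
  Check: interpolating c through the α_i gives m(x) = 6 + 10·x (degree < 2) with m(α_i) = c_i for every i, so c is indeed a codeword.


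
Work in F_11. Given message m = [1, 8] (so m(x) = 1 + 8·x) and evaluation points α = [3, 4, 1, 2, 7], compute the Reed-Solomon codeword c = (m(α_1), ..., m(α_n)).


c = [3, 0, 9, 6, 2]

Message polynomial: m(x) = 1 + 8·x (mod 11).
For each evaluation point α_i, compute m(α_i) mod 11:
  α_1 = 3: Horner steps 8 → 3, so m(3) = 3.
  α_2 = 4: Horner steps 8 → 0, so m(4) = 0.
  α_3 = 1: Horner steps 8 → 9, so m(1) = 9.
  α_4 = 2: Horner steps 8 → 6, so m(2) = 6.
  α_5 = 7: Horner steps 8 → 2, so m(7) = 2.
Codeword c = [3, 0, 9, 6, 2] ∈ F_11^5.


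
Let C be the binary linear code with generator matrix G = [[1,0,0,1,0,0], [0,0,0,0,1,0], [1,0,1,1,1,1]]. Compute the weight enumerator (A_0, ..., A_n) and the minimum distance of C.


Weight distribution: A_0 = 1, A_1 = 1, A_2 = 2, A_3 = 2, A_4 = 1, A_5 = 1. Minimum distance d = 1.

Enumerate all 2^3 = 8 messages m ∈ F_2^3.
For each, compute codeword c = mG in F_2^6, then tally its weight.
  m = 000 → c = 000000, weight = 0.
  m = 100 → c = 100100, weight = 2.
  m = 010 → c = 000010, weight = 1.
  m = 110 → c = 100110, weight = 3.
  m = 001 → c = 101111, weight = 5.
  m = 101 → c = 001011, weight = 3.
  m = 011 → c = 101101, weight = 4.
  m = 111 → c = 001001, weight = 2.
Tally weights:
  weight 0: 1 codewords.
  weight 1: 1 codewords.
  weight 2: 2 codewords.
  weight 3: 2 codewords.
  weight 4: 1 codewords.
  weight 5: 1 codewords.
Minimum distance d = smallest w > 0 with A_w > 0 = 1.
Sanity: Σ A_w = 8 = 2^3 = 8 ✓.


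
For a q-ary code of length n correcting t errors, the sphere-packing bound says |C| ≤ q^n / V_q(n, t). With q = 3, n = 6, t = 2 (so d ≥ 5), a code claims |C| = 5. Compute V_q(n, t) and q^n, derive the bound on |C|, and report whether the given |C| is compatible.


V_q(n, t) = 73, q^n = 729, Hamming bound = 9, |C| = 5 ≤ bound (satisfied).

Step 1: Compute V_q(n, t) = Σ_{j=0}^2 C(n, j) (q−1)^j.
  j = 0: C(6,0)·(2)^0 = 1·1 = 1.
  j = 1: C(6,1)·(2)^1 = 6·2 = 12.
  j = 2: C(6,2)·(2)^2 = 15·4 = 60.
  V_q(n, t) = 1 + 12 + 60 = 73.
Step 2: q^n = 3^6 = 729.
Step 3: Hamming bound ⌊q^n / V_q(n,t)⌋ = ⌊729/73⌋ = 9.
Step 4: Compare |C| = 5 to 9: satisfied.
The claimed |C| lies below the Hamming bound.


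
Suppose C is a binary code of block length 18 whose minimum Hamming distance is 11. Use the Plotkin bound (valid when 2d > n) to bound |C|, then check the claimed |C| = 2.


Plotkin bound M ≤ 4; given |C| = 2 ≤ bound (satisfied).

Check applicability: 2d = 22, n = 18.
2d − n = 4 > 0, so Plotkin applies.
Compute d/(2d−n) = 11/4 ≈ 2.7500.
⌊d/(2d−n)⌋ = 2.
Plotkin bound: M ≤ 2·2 = 4.
Given |C| = 2, check: satisfied.
This |C| is below the Plotkin bound.


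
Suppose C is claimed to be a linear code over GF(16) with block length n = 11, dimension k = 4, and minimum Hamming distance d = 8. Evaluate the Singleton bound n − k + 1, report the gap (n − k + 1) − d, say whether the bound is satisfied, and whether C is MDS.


Singleton RHS = n − k + 1 = 8, slack = 0, bound satisfied, MDS.

Singleton bound: d ≤ n − k + 1.
Here n = 11, k = 4, so n − k + 1 = 8.
Given d = 8, check d ≤ 8: YES.
Slack = (n − k + 1) − d = 0.
The code is MDS (slack = 0).
Description: the claimed parameters are [11, 4, 8]_16; such a code would be MDS (meets Singleton bound).


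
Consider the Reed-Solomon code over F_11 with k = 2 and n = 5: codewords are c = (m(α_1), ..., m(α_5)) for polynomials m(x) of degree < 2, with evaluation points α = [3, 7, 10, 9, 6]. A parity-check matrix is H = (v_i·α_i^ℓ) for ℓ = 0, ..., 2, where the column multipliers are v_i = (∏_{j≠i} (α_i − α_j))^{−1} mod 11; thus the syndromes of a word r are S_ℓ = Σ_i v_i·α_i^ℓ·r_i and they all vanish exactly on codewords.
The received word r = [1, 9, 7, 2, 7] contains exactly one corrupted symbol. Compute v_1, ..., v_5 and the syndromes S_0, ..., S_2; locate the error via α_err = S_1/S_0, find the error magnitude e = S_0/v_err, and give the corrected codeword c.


S = (2, 9, 2), error at position 3, error magnitude e = 3, c = [1, 9, 4, 2, 7].

Step 1: column multipliers v_i = (∏_{j≠i}(α_i − α_j))^{−1} mod 11.
  i = 1 (α = 3): (3−7)(3−10)(3−9)(3−6) = (−4)·(−7)·(−6)·(−3) = 504 ≡ 9, so v_1 = 9^{−1} = 5 (mod 11).
  i = 2 (α = 7): (7−3)(7−10)(7−9)(7−6) = 4·(−3)·(−2)·1 = 24 ≡ 2, so v_2 = 2^{−1} = 6 (mod 11).
  i = 3 (α = 10): (10−3)(10−7)(10−9)(10−6) = 7·3·1·4 = 84 ≡ 7, so v_3 = 7^{−1} = 8 (mod 11).
  i = 4 (α = 9): (9−3)(9−7)(9−10)(9−6) = 6·2·(−1)·3 = −36 ≡ 8, so v_4 = 8^{−1} = 7 (mod 11).
  i = 5 (α = 6): (6−3)(6−7)(6−10)(6−9) = 3·(−1)·(−4)·(−3) = −36 ≡ 8, so v_5 = 8^{−1} = 7 (mod 11).
  v = [5, 6, 8, 7, 7].
Step 2: syndromes of r = [1, 9, 7, 2, 7] (all sums mod 11).
  S_0 = Σ v_i r_i = 5·1 + 6·9 + 8·7 + 7·2 + 7·7 = 178 ≡ 2.
  S_1 = Σ v_i α_i r_i = 5·3·1 + 6·7·9 + 8·10·7 + 7·9·2 + 7·6·7 = 1373 ≡ 9.
  α_i^2 mod 11 = [9, 5, 1, 4, 3].
  S_2 = Σ v_i α_i^2 r_i = 5·9·1 + 6·5·9 + 8·1·7 + 7·4·2 + 7·3·7 = 574 ≡ 2.
  S = (2, 9, 2) ≠ 0, so r is not a codeword (an error is present).
Step 3: locate the error. For a single error e at position i, S_ℓ = v_i·e·α_i^ℓ, so α_err = S_1/S_0.
  S_0^{−1} = 2^{−1} = 6 (mod 11), so α_err = 9·6 = 54 ≡ 10 = α_3. Error position i = 3.
  Consistency check: S_2/S_1 = 2·5 = 10 ≡ 10 = α_err ✓ (single-error assumption holds).
Step 4: error magnitude e = S_0/v_3 = S_0·∏_{j≠3}(α_3 − α_j) = 2·7 = 14 ≡ 3 (mod 11).
Step 5: correct position 3: c_3 = r_3 − e = 7 − 3 ≡ 4 (mod 11). Hence c = [1, 9, 4, 2, 7].
  Check: interpolating c through the α_i gives m(x) = 6 + 2·x (degree < 2) with m(α_i) = c_i for every i, so c is indeed a codeword.


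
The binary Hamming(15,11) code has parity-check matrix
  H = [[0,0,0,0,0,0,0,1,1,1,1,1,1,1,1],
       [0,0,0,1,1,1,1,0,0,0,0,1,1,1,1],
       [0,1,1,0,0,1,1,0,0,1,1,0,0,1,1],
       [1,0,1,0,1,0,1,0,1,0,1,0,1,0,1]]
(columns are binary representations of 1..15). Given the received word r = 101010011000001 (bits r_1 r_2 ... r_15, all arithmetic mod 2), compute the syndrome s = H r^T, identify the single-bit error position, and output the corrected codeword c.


s = (1, 0, 0, 1)^T, error position = 9, corrected codeword c = 101010010000001

Compute s = H r^T mod 2 one row at a time:
  s_1 = 1 + 1 + 0 + 0 + 0 + 0 + 0 + 1 = 3 ≡ 1 (mod 2).
  s_2 = 0 + 1 + 0 + 0 + 0 + 0 + 0 + 1 = 2 ≡ 0 (mod 2).
  s_3 = 0 + 1 + 0 + 0 + 0 + 0 + 0 + 1 = 2 ≡ 0 (mod 2).
  s_4 = 1 + 1 + 1 + 0 + 1 + 0 + 0 + 1 = 5 ≡ 1 (mod 2).
s = (1, 0, 0, 1)^T — this equals column 9 of H (binary 1001), so error is at position 9.
Correct: flip bit 9 of r = 101010011000001 to get c = 101010010000001.


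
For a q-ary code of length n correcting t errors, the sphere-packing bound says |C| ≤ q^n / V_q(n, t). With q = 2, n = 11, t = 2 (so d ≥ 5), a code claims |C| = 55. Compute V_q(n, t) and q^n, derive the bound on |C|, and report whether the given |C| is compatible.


V_q(n, t) = 67, q^n = 2048, Hamming bound = 30, |C| = 55 > bound (violated).

Step 1: Compute V_q(n, t) = Σ_{j=0}^2 C(n, j) (q−1)^j.
  j = 0: C(11,0)·(1)^0 = 1·1 = 1.
  j = 1: C(11,1)·(1)^1 = 11·1 = 11.
  j = 2: C(11,2)·(1)^2 = 55·1 = 55.
  V_q(n, t) = 1 + 11 + 55 = 67.
Step 2: q^n = 2^11 = 2048.
Step 3: Hamming bound ⌊q^n / V_q(n,t)⌋ = ⌊2048/67⌋ = 30.
Step 4: Compare |C| = 55 to 30: violated.
The claimed |C| lies above the Hamming bound, so no 2-ary code of length 11 with d ≥ 5 can have 55 codewords.


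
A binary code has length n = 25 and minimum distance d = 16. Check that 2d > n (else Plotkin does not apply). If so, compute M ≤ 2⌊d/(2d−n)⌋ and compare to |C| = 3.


Plotkin bound M ≤ 4; given |C| = 3 ≤ bound (satisfied).

Check applicability: 2d = 32, n = 25.
2d − n = 7 > 0, so Plotkin applies.
Compute d/(2d−n) = 16/7 ≈ 2.2857.
⌊d/(2d−n)⌋ = 2.
Plotkin bound: M ≤ 2·2 = 4.
Given |C| = 3, check: satisfied.
This |C| is below the Plotkin bound.


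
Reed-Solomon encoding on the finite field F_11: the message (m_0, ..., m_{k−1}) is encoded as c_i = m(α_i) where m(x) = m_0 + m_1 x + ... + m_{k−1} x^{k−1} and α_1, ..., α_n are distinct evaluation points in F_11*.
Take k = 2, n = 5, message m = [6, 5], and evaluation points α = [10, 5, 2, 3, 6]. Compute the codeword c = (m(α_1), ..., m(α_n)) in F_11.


c = [1, 9, 5, 10, 3]

Message polynomial: m(x) = 6 + 5·x (mod 11).
For each evaluation point α_i, compute m(α_i) mod 11:
  α_1 = 10: Horner steps 5 → 1, so m(10) = 1.
  α_2 = 5: Horner steps 5 → 9, so m(5) = 9.
  α_3 = 2: Horner steps 5 → 5, so m(2) = 5.
  α_4 = 3: Horner steps 5 → 10, so m(3) = 10.
  α_5 = 6: Horner steps 5 → 3, so m(6) = 3.
Codeword c = [1, 9, 5, 10, 3] ∈ F_11^5.


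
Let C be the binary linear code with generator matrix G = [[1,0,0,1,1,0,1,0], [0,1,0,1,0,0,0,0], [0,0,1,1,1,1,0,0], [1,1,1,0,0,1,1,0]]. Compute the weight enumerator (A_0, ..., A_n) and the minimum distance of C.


Weight distribution: A_0 = 1, A_1 = 2, A_2 = 1, A_3 = 2, A_4 = 5, A_5 = 4, A_6 = 1. Minimum distance d = 1.

Enumerate all 2^4 = 16 messages m ∈ F_2^4.
For each, compute codeword c = mG in F_2^8, then tally its weight.
  m = 0000 → c = 00000000, weight = 0.
  m = 1000 → c = 10011010, weight = 4.
  m = 0100 → c = 01010000, weight = 2.
  m = 1100 → c = 11001010, weight = 4.
  m = 0010 → c = 00111100, weight = 4.
  m = 1010 → c = 10100110, weight = 4.
  m = 0110 → c = 01101100, weight = 4.
  m = 1110 → c = 11110110, weight = 6.
  m = 0001 → c = 11100110, weight = 5.
  m = 1001 → c = 01111100, weight = 5.
  m = 0101 → c = 10110110, weight = 5.
  m = 1101 → c = 00101100, weight = 3.
  m = 0011 → c = 11011010, weight = 5.
  m = 1011 → c = 01000000, weight = 1.
  m = 0111 → c = 10001010, weight = 3.
  m = 1111 → c = 00010000, weight = 1.
Tally weights:
  weight 0: 1 codewords.
  weight 1: 2 codewords.
  weight 2: 1 codewords.
  weight 3: 2 codewords.
  weight 4: 5 codewords.
  weight 5: 4 codewords.
  weight 6: 1 codewords.
Minimum distance d = smallest w > 0 with A_w > 0 = 1.
Sanity: Σ A_w = 16 = 2^4 = 16 ✓.
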